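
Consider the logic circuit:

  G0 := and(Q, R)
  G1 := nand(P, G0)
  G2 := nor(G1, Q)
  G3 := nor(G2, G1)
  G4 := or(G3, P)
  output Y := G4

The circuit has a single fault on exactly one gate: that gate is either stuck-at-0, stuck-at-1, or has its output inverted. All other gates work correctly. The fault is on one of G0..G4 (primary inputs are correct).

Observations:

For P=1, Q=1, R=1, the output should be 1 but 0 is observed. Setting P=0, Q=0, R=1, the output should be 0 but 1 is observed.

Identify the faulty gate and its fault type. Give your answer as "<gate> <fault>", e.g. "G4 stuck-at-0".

Fault-free values for test 1 (P=1, Q=1, R=1): G0=1, G1=0, G2=0, G3=1, G4=1, giving Y=1. Observed 0.
Test 1: faults giving observed 0 are {G4 stuck-at-0, G4 inverted output}.
Test 2 (P=0, Q=0, R=1): fault-free G0=0, G1=1, G2=0, G3=0, G4=0 → 0; observed 1. Eliminates G4 stuck-at-0.
Only G4 inverted output is consistent with every test.

G4 inverted output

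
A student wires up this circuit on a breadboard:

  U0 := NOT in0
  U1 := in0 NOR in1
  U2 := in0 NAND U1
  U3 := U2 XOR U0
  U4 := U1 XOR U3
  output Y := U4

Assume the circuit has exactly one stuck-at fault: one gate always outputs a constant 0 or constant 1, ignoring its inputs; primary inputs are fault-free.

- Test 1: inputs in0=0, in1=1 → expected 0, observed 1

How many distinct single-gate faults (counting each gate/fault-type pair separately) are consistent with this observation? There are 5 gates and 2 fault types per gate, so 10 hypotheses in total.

5

Fault-free: U0=1, U1=0, U2=1, U3=0, U4=0 → 0. Observed 1.
  U0 stuck-at-0: output 1 ✓
  U0 stuck-at-1: output 0 ✗
  U1 stuck-at-0: output 0 ✗
  U1 stuck-at-1: output 1 ✓
  U2 stuck-at-0: output 1 ✓
  U2 stuck-at-1: output 0 ✗
  U3 stuck-at-0: output 0 ✗
  U3 stuck-at-1: output 1 ✓
  U4 stuck-at-0: output 0 ✗
  U4 stuck-at-1: output 1 ✓
Consistent faults: {U0 stuck-at-0, U1 stuck-at-1, U2 stuck-at-0, U3 stuck-at-1, U4 stuck-at-1} — 5 in all.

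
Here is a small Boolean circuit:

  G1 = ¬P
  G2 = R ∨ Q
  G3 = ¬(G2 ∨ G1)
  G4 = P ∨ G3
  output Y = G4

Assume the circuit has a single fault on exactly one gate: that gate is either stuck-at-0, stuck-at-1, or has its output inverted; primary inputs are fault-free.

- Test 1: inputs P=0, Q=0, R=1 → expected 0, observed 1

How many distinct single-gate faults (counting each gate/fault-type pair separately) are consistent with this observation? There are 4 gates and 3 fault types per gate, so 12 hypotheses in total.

Fault-free: G1=1, G2=1, G3=0, G4=0 → 0. Observed 1.
  G1 stuck-at-0: output 0 ✗
  G1 stuck-at-1: output 0 ✗
  G1 inverted output: output 0 ✗
  G2 stuck-at-0: output 0 ✗
  G2 stuck-at-1: output 0 ✗
  G2 inverted output: output 0 ✗
  G3 stuck-at-0: output 0 ✗
  G3 stuck-at-1: output 1 ✓
  G3 inverted output: output 1 ✓
  G4 stuck-at-0: output 0 ✗
  G4 stuck-at-1: output 1 ✓
  G4 inverted output: output 1 ✓
Consistent faults: {G3 stuck-at-1, G3 inverted output, G4 stuck-at-1, G4 inverted output} — 4 in all.

4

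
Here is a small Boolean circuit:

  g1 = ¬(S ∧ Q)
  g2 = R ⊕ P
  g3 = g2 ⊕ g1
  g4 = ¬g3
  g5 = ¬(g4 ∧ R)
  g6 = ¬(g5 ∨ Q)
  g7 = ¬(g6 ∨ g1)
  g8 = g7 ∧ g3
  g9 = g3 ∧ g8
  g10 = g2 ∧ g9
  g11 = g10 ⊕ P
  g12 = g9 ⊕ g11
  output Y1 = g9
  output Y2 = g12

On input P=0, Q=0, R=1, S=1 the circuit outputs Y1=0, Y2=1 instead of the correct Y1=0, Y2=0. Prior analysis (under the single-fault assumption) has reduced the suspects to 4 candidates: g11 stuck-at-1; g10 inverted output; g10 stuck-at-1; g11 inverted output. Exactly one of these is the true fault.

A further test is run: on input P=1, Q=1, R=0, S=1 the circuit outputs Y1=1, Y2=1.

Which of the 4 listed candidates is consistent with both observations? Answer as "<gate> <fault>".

Evaluate each candidate on input P=1, Q=1, R=0, S=1:
  g11 stuck-at-1: g1=0, g2=1, g3=1, g4=0, g5=1, g6=0, g7=1, g8=1, g9=1, g10=1, g11=1 [stuck-at-1], g12=0 → Y1=1, Y2=0 — eliminated
  g10 inverted output: g1=0, g2=1, g3=1, g4=0, g5=1, g6=0, g7=1, g8=1, g9=1, g10=0 [inverted output], g11=1, g12=0 → Y1=1, Y2=0 — eliminated
  g10 stuck-at-1: g1=0, g2=1, g3=1, g4=0, g5=1, g6=0, g7=1, g8=1, g9=1, g10=1 [stuck-at-1], g11=0, g12=1 → Y1=1, Y2=1 — matches
  g11 inverted output: g1=0, g2=1, g3=1, g4=0, g5=1, g6=0, g7=1, g8=1, g9=1, g10=1, g11=1 [inverted output], g12=0 → Y1=1, Y2=0 — eliminated
Only g10 stuck-at-1 reproduces the observed Y1=1, Y2=1.

g10 stuck-at-1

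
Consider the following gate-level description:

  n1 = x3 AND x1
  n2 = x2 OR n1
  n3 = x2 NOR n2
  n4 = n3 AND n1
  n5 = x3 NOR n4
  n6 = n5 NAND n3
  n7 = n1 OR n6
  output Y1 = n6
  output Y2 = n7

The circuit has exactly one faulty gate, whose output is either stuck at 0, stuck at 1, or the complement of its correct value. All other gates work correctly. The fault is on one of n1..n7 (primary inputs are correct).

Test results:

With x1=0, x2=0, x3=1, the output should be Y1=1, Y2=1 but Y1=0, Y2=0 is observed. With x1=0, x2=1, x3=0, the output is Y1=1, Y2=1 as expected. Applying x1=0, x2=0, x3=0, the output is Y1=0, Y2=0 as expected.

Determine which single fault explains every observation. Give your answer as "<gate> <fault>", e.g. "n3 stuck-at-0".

Fault-free values for test 1 (x1=0, x2=0, x3=1): n1=0, n2=0, n3=1, n4=0, n5=0, n6=1, n7=1, giving Y1=1, Y2=1. Observed Y1=0, Y2=0.
Test 1: faults giving observed Y1=0, Y2=0 are {n5 stuck-at-1, n5 inverted output, n6 stuck-at-0, n6 inverted output}.
Test 2 (x1=0, x2=1, x3=0): fault-free n1=0, n2=1, n3=0, n4=0, n5=1, n6=1, n7=1 → Y1=1, Y2=1; observed Y1=1, Y2=1. Eliminates n6 stuck-at-0, n6 inverted output.
Test 3 (x1=0, x2=0, x3=0): fault-free n1=0, n2=0, n3=1, n4=0, n5=1, n6=0, n7=0 → Y1=0, Y2=0; observed Y1=0, Y2=0. Eliminates n5 inverted output.
Only n5 stuck-at-1 is consistent with every test.

n5 stuck-at-1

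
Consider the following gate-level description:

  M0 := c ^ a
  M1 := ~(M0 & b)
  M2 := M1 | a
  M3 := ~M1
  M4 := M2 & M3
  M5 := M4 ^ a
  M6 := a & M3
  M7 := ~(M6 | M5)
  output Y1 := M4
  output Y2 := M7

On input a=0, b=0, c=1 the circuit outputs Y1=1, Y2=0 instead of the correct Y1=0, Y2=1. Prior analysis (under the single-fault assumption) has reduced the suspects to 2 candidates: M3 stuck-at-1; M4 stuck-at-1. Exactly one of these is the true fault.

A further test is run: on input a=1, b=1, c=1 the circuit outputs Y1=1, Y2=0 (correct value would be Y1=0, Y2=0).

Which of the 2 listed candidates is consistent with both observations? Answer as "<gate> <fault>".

M3 stuck-at-1

Evaluate each candidate on input a=1, b=1, c=1:
  M3 stuck-at-1: M0=0, M1=1, M2=1, M3=1 [stuck-at-1], M4=1, M5=0, M6=1, M7=0 → Y1=1, Y2=0 — matches
  M4 stuck-at-1: M0=0, M1=1, M2=1, M3=0, M4=1 [stuck-at-1], M5=0, M6=0, M7=1 → Y1=1, Y2=1 — eliminated
Only M3 stuck-at-1 reproduces the observed Y1=1, Y2=0.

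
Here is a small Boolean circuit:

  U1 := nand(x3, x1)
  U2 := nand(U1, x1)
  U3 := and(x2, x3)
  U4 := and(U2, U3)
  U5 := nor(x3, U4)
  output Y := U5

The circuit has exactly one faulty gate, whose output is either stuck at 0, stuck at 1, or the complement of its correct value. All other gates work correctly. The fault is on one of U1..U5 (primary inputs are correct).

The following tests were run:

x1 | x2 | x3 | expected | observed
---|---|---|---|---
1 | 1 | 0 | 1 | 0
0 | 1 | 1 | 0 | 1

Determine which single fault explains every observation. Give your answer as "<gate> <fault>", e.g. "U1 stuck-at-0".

Fault-free values for test 1 (x1=1, x2=1, x3=0): U1=1, U2=0, U3=0, U4=0, U5=1, giving Y=1. Observed 0.
Test 1: faults giving observed 0 are {U4 stuck-at-1, U4 inverted output, U5 stuck-at-0, U5 inverted output}.
Test 2 (x1=0, x2=1, x3=1): fault-free U1=1, U2=1, U3=1, U4=1, U5=0 → 0; observed 1. Eliminates U4 stuck-at-1, U4 inverted output, U5 stuck-at-0.
Only U5 inverted output is consistent with every test.

U5 inverted output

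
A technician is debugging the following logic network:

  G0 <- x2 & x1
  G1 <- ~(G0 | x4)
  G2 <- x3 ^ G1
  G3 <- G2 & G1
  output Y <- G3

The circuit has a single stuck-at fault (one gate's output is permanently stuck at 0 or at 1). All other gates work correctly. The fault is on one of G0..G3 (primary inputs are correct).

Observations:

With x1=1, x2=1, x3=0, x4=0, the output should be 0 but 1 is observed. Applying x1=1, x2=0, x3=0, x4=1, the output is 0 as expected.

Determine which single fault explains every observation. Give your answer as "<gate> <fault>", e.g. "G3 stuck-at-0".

Fault-free values for test 1 (x1=1, x2=1, x3=0, x4=0): G0=1, G1=0, G2=0, G3=0, giving Y=0. Observed 1.
Test 1: faults giving observed 1 are {G0 stuck-at-0, G1 stuck-at-1, G3 stuck-at-1}.
Test 2 (x1=1, x2=0, x3=0, x4=1): fault-free G0=0, G1=0, G2=0, G3=0 → 0; observed 0. Eliminates G1 stuck-at-1, G3 stuck-at-1.
Only G0 stuck-at-0 is consistent with every test.

G0 stuck-at-0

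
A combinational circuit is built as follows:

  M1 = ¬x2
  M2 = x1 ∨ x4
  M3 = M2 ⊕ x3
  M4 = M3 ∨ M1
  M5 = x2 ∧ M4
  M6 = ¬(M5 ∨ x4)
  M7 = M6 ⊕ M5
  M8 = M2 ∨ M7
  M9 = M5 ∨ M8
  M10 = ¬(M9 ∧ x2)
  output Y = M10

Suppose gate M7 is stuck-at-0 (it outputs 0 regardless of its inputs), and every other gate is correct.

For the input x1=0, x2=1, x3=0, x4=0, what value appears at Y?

1

Propagate with M7 forced: M1=0, M2=0, M3=0, M4=0, M5=0, M6=1, M7=0 [stuck-at-0], M8=0, M9=0, M10=1.
So Y = 1. (Without the fault it would be 0.)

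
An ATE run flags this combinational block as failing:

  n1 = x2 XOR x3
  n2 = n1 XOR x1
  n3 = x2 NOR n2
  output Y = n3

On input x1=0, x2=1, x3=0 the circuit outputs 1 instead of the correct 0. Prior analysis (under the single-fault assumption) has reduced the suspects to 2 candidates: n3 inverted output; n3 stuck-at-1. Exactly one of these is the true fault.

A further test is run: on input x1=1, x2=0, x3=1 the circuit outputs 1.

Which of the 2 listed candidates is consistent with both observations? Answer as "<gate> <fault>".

n3 stuck-at-1

Evaluate each candidate on input x1=1, x2=0, x3=1:
  n3 inverted output: n1=1, n2=0, n3=0 [inverted output] → 0 — eliminated
  n3 stuck-at-1: n1=1, n2=0, n3=1 [stuck-at-1] → 1 — matches
Only n3 stuck-at-1 reproduces the observed 1.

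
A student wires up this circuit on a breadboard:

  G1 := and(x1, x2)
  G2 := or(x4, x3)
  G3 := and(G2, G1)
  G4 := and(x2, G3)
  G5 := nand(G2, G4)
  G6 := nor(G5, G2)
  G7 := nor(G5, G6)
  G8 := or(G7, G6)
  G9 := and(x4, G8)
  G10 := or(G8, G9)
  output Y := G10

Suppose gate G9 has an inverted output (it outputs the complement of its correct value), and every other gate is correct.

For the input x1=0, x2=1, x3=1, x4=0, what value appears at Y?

Propagate with G9 forced: G1=0, G2=1, G3=0, G4=0, G5=1, G6=0, G7=0, G8=0, G9=1 [inverted output], G10=1.
So Y = 1. (Without the fault it would be 0.)

1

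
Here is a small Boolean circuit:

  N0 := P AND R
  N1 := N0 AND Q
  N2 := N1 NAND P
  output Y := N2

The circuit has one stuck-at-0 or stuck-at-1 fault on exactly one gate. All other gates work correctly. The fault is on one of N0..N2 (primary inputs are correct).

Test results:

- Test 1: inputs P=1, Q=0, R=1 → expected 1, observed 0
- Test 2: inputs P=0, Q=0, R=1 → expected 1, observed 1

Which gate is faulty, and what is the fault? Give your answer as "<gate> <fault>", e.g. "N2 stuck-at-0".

Fault-free values for test 1 (P=1, Q=0, R=1): N0=1, N1=0, N2=1, giving Y=1. Observed 0.
Test 1: faults giving observed 0 are {N1 stuck-at-1, N2 stuck-at-0}.
Test 2 (P=0, Q=0, R=1): fault-free N0=0, N1=0, N2=1 → 1; observed 1. Eliminates N2 stuck-at-0.
Only N1 stuck-at-1 is consistent with every test.

N1 stuck-at-1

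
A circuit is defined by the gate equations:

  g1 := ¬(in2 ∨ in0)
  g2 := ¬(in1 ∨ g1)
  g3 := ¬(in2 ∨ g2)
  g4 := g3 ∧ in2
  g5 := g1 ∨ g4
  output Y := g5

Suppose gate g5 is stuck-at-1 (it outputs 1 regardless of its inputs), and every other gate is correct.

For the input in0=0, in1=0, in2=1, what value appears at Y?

1

Propagate with g5 forced: g1=0, g2=1, g3=0, g4=0, g5=1 [stuck-at-1].
So Y = 1. (Without the fault it would be 0.)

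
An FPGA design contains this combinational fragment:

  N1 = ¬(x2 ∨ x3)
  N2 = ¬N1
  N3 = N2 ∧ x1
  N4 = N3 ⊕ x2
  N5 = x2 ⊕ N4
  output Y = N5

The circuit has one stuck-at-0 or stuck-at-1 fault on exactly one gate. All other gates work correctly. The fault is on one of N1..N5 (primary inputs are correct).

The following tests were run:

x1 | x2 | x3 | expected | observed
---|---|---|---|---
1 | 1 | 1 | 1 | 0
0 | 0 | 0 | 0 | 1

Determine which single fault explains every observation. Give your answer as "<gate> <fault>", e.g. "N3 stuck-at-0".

N4 stuck-at-1

Fault-free values for test 1 (x1=1, x2=1, x3=1): N1=0, N2=1, N3=1, N4=0, N5=1, giving Y=1. Observed 0.
Test 1: faults giving observed 0 are {N1 stuck-at-1, N2 stuck-at-0, N3 stuck-at-0, N4 stuck-at-1, N5 stuck-at-0}.
Test 2 (x1=0, x2=0, x3=0): fault-free N1=1, N2=0, N3=0, N4=0, N5=0 → 0; observed 1. Eliminates N1 stuck-at-1, N2 stuck-at-0, N3 stuck-at-0, N5 stuck-at-0.
Only N4 stuck-at-1 is consistent with every test.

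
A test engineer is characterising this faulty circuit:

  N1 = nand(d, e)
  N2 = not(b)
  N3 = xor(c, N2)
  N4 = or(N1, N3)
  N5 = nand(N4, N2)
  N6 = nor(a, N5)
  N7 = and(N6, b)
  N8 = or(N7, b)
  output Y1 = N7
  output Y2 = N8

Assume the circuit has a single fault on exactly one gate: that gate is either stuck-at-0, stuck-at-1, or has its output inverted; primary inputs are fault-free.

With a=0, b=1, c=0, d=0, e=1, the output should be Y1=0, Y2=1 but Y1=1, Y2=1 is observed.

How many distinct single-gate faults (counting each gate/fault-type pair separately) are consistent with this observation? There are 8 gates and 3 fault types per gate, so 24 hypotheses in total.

8

Fault-free: N1=1, N2=0, N3=0, N4=1, N5=1, N6=0, N7=0, N8=1 → Y1=0, Y2=1. Observed Y1=1, Y2=1.
  N1: none of the 3 fault types match ✗
  N2: stuck-at-1, inverted output ✓; others ✗
  N3: none of the 3 fault types match ✗
  N4: none of the 3 fault types match ✗
  N5: stuck-at-0, inverted output ✓; others ✗
  N6: stuck-at-1, inverted output ✓; others ✗
  N7: stuck-at-1, inverted output ✓; others ✗
  N8: none of the 3 fault types match ✗
Consistent faults: {N2 stuck-at-1, N2 inverted output, N5 stuck-at-0, N5 inverted output, N6 stuck-at-1, N6 inverted output, N7 stuck-at-1, N7 inverted output} — 8 in all.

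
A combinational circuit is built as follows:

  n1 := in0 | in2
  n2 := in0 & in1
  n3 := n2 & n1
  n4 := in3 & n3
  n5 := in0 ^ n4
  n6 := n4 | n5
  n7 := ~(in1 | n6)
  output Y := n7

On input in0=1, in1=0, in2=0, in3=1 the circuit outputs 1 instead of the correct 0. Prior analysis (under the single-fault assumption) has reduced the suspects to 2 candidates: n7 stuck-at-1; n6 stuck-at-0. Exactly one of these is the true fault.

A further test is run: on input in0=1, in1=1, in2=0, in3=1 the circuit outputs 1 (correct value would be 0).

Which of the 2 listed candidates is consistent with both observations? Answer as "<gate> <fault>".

n7 stuck-at-1

Evaluate each candidate on input in0=1, in1=1, in2=0, in3=1:
  n7 stuck-at-1: n1=1, n2=1, n3=1, n4=1, n5=0, n6=1, n7=1 [stuck-at-1] → 1 — matches
  n6 stuck-at-0: n1=1, n2=1, n3=1, n4=1, n5=0, n6=0 [stuck-at-0], n7=0 → 0 — eliminated
Only n7 stuck-at-1 reproduces the observed 1.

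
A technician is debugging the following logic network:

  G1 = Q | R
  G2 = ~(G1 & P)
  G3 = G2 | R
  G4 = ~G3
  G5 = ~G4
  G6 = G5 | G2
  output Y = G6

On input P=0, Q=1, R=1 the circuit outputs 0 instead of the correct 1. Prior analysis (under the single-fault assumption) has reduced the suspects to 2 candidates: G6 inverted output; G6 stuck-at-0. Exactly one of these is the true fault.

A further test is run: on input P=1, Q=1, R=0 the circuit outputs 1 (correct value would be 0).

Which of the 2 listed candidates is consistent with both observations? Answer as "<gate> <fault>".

Evaluate each candidate on input P=1, Q=1, R=0:
  G6 inverted output: G1=1, G2=0, G3=0, G4=1, G5=0, G6=1 [inverted output] → 1 — matches
  G6 stuck-at-0: G1=1, G2=0, G3=0, G4=1, G5=0, G6=0 [stuck-at-0] → 0 — eliminated
Only G6 inverted output reproduces the observed 1.

G6 inverted output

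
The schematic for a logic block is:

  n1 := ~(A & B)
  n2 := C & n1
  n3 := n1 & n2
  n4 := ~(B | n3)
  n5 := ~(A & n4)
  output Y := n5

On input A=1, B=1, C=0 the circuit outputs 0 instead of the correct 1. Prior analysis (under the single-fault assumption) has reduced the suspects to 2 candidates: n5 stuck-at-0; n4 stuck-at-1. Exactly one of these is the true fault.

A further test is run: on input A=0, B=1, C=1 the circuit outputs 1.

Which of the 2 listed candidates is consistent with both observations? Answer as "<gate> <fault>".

Evaluate each candidate on input A=0, B=1, C=1:
  n5 stuck-at-0: n1=1, n2=1, n3=1, n4=0, n5=0 [stuck-at-0] → 0 — eliminated
  n4 stuck-at-1: n1=1, n2=1, n3=1, n4=1 [stuck-at-1], n5=1 → 1 — matches
Only n4 stuck-at-1 reproduces the observed 1.

n4 stuck-at-1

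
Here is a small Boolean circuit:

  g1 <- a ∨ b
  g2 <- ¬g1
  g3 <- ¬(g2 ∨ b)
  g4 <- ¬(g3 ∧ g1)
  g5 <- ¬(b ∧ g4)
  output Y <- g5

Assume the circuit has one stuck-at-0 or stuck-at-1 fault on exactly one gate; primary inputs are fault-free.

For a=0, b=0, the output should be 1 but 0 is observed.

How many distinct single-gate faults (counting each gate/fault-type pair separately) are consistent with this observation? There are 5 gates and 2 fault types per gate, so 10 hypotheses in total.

1

Fault-free: g1=0, g2=1, g3=0, g4=1, g5=1 → 1. Observed 0.
  g1 stuck-at-0: output 1 ✗
  g1 stuck-at-1: output 1 ✗
  g2 stuck-at-0: output 1 ✗
  g2 stuck-at-1: output 1 ✗
  g3 stuck-at-0: output 1 ✗
  g3 stuck-at-1: output 1 ✗
  g4 stuck-at-0: output 1 ✗
  g4 stuck-at-1: output 1 ✗
  g5 stuck-at-0: output 0 ✓
  g5 stuck-at-1: output 1 ✗
Consistent faults: {g5 stuck-at-0} — 1 in all.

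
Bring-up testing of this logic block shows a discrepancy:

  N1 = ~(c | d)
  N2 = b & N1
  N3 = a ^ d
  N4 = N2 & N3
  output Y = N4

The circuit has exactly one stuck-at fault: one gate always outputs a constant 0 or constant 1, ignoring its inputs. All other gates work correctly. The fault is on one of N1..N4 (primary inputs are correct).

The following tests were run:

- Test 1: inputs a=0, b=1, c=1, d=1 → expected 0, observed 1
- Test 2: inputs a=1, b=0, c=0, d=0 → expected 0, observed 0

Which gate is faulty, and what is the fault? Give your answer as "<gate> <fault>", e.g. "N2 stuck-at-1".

Fault-free values for test 1 (a=0, b=1, c=1, d=1): N1=0, N2=0, N3=1, N4=0, giving Y=0. Observed 1.
Test 1: faults giving observed 1 are {N1 stuck-at-1, N2 stuck-at-1, N4 stuck-at-1}.
Test 2 (a=1, b=0, c=0, d=0): fault-free N1=1, N2=0, N3=1, N4=0 → 0; observed 0. Eliminates N2 stuck-at-1, N4 stuck-at-1.
Only N1 stuck-at-1 is consistent with every test.

N1 stuck-at-1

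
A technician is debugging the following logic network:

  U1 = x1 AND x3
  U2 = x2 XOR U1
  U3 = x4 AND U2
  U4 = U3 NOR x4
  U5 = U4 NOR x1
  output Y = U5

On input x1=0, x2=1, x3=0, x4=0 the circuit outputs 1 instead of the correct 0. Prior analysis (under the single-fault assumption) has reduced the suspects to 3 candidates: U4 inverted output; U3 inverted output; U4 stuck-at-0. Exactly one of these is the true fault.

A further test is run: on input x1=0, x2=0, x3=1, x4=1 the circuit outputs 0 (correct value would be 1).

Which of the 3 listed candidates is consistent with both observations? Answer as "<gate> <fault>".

U4 inverted output

Evaluate each candidate on input x1=0, x2=0, x3=1, x4=1:
  U4 inverted output: U1=0, U2=0, U3=0, U4=1 [inverted output], U5=0 → 0 — matches
  U3 inverted output: U1=0, U2=0, U3=1 [inverted output], U4=0, U5=1 → 1 — eliminated
  U4 stuck-at-0: U1=0, U2=0, U3=0, U4=0 [stuck-at-0], U5=1 → 1 — eliminated
Only U4 inverted output reproduces the observed 0.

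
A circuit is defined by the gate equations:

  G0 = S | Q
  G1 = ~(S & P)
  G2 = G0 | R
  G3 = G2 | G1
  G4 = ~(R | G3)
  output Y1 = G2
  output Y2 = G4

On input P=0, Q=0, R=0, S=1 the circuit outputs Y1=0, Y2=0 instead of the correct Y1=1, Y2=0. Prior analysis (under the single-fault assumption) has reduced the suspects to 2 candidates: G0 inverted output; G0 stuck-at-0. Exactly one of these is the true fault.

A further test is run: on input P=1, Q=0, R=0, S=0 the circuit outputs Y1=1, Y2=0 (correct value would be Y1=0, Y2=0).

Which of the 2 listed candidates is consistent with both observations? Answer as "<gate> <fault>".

G0 inverted output

Evaluate each candidate on input P=1, Q=0, R=0, S=0:
  G0 inverted output: G0=1 [inverted output], G1=1, G2=1, G3=1, G4=0 → Y1=1, Y2=0 — matches
  G0 stuck-at-0: G0=0 [stuck-at-0], G1=1, G2=0, G3=1, G4=0 → Y1=0, Y2=0 — eliminated
Only G0 inverted output reproduces the observed Y1=1, Y2=0.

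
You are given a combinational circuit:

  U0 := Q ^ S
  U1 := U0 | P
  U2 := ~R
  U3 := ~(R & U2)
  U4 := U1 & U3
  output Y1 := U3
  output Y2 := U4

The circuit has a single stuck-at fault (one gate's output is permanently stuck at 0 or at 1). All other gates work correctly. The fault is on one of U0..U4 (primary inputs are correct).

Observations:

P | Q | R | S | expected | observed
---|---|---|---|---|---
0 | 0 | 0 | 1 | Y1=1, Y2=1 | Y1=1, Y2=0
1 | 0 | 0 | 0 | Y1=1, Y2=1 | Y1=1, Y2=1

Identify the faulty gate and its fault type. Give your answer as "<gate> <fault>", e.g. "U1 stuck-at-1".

U0 stuck-at-0

Fault-free values for test 1 (P=0, Q=0, R=0, S=1): U0=1, U1=1, U2=1, U3=1, U4=1, giving Y1=1, Y2=1. Observed Y1=1, Y2=0.
Test 1: faults giving observed Y1=1, Y2=0 are {U0 stuck-at-0, U1 stuck-at-0, U4 stuck-at-0}.
Test 2 (P=1, Q=0, R=0, S=0): fault-free U0=0, U1=1, U2=1, U3=1, U4=1 → Y1=1, Y2=1; observed Y1=1, Y2=1. Eliminates U1 stuck-at-0, U4 stuck-at-0.
Only U0 stuck-at-0 is consistent with every test.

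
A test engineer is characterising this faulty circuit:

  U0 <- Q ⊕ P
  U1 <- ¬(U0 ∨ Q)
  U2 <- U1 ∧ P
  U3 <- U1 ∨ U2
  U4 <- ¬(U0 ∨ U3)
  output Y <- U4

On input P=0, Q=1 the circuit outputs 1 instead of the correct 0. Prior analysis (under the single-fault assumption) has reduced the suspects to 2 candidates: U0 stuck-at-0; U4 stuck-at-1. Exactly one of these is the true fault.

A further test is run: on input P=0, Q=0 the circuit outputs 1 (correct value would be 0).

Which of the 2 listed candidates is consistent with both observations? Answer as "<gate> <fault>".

Evaluate each candidate on input P=0, Q=0:
  U0 stuck-at-0: U0=0 [stuck-at-0], U1=1, U2=0, U3=1, U4=0 → 0 — eliminated
  U4 stuck-at-1: U0=0, U1=1, U2=0, U3=1, U4=1 [stuck-at-1] → 1 — matches
Only U4 stuck-at-1 reproduces the observed 1.

U4 stuck-at-1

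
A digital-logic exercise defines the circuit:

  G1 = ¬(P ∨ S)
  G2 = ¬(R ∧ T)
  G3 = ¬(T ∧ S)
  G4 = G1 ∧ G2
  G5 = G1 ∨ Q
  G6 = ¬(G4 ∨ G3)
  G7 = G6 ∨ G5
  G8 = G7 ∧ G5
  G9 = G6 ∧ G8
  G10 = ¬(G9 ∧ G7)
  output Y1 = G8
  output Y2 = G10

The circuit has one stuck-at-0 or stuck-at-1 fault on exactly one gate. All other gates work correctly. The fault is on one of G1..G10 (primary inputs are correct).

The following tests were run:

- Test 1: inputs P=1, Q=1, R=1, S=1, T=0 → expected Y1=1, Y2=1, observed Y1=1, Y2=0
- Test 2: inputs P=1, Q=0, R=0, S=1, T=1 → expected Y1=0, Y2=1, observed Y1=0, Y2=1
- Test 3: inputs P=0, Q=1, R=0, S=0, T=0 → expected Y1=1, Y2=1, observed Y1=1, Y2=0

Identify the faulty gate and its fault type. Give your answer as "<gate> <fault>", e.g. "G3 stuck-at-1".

G6 stuck-at-1

Fault-free values for test 1 (P=1, Q=1, R=1, S=1, T=0): G1=0, G2=1, G3=1, G4=0, G5=1, G6=0, G7=1, G8=1, G9=0, G10=1, giving Y1=1, Y2=1. Observed Y1=1, Y2=0.
Test 1: faults giving observed Y1=1, Y2=0 are {G3 stuck-at-0, G6 stuck-at-1, G9 stuck-at-1, G10 stuck-at-0}.
Test 2 (P=1, Q=0, R=0, S=1, T=1): fault-free G1=0, G2=1, G3=0, G4=0, G5=0, G6=1, G7=1, G8=0, G9=0, G10=1 → Y1=0, Y2=1; observed Y1=0, Y2=1. Eliminates G9 stuck-at-1, G10 stuck-at-0.
Test 3 (P=0, Q=1, R=0, S=0, T=0): fault-free G1=1, G2=1, G3=1, G4=1, G5=1, G6=0, G7=1, G8=1, G9=0, G10=1 → Y1=1, Y2=1; observed Y1=1, Y2=0. Eliminates G3 stuck-at-0.
Only G6 stuck-at-1 is consistent with every test.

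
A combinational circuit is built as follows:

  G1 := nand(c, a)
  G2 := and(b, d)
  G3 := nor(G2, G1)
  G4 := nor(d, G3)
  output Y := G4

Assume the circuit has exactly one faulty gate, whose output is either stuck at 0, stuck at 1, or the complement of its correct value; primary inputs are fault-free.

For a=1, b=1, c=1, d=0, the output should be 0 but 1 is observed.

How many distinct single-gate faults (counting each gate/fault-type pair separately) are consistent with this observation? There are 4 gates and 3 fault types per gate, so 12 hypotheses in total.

8

Fault-free: G1=0, G2=0, G3=1, G4=0 → 0. Observed 1.
  G1 stuck-at-0: output 0 ✗
  G1 stuck-at-1: output 1 ✓
  G1 inverted output: output 1 ✓
  G2 stuck-at-0: output 0 ✗
  G2 stuck-at-1: output 1 ✓
  G2 inverted output: output 1 ✓
  G3 stuck-at-0: output 1 ✓
  G3 stuck-at-1: output 0 ✗
  G3 inverted output: output 1 ✓
  G4 stuck-at-0: output 0 ✗
  G4 stuck-at-1: output 1 ✓
  G4 inverted output: output 1 ✓
Consistent faults: {G1 stuck-at-1, G1 inverted output, G2 stuck-at-1, G2 inverted output, G3 stuck-at-0, G3 inverted output, G4 stuck-at-1, G4 inverted output} — 8 in all.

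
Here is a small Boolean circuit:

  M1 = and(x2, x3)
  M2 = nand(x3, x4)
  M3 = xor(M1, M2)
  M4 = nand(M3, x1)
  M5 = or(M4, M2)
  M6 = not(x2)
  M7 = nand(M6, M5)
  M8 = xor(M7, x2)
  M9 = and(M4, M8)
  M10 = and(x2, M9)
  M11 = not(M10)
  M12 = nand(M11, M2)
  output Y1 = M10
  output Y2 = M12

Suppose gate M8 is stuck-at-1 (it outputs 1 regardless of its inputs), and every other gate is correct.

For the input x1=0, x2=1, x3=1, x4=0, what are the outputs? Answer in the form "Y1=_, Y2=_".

Propagate with M8 forced: M1=1, M2=1, M3=0, M4=1, M5=1, M6=0, M7=1, M8=1 [stuck-at-1], M9=1, M10=1, M11=0, M12=1.
So the outputs are Y1=1, Y2=1. (Without the fault they would be Y1=0, Y2=0.)

Y1=1, Y2=1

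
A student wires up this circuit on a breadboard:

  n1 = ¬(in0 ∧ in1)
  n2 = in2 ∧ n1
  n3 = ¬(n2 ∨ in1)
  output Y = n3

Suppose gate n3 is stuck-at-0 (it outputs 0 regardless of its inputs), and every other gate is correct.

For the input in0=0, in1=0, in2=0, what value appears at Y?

0

Propagate with n3 forced: n1=1, n2=0, n3=0 [stuck-at-0].
So Y = 0. (Without the fault it would be 1.)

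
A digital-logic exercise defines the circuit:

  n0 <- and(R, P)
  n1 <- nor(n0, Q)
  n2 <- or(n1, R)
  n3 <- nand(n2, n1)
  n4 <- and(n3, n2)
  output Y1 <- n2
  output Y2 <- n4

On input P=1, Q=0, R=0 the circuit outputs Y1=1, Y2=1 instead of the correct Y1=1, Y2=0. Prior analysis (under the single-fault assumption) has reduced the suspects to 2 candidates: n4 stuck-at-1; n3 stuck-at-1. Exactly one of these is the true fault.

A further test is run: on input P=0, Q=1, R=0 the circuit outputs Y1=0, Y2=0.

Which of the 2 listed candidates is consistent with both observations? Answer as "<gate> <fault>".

n3 stuck-at-1

Evaluate each candidate on input P=0, Q=1, R=0:
  n4 stuck-at-1: n0=0, n1=0, n2=0, n3=1, n4=1 [stuck-at-1] → Y1=0, Y2=1 — eliminated
  n3 stuck-at-1: n0=0, n1=0, n2=0, n3=1 [stuck-at-1], n4=0 → Y1=0, Y2=0 — matches
Only n3 stuck-at-1 reproduces the observed Y1=0, Y2=0.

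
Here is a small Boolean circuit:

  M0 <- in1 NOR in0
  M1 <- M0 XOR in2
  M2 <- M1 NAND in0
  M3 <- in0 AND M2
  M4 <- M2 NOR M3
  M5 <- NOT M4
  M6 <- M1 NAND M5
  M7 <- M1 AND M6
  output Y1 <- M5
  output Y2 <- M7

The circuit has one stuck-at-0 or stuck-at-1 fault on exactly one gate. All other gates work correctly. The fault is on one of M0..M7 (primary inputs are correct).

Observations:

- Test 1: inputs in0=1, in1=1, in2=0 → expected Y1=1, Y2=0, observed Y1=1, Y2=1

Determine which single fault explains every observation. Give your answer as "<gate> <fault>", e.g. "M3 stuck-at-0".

Fault-free values for test 1 (in0=1, in1=1, in2=0): M0=0, M1=0, M2=1, M3=1, M4=0, M5=1, M6=1, M7=0, giving Y1=1, Y2=0. Observed Y1=1, Y2=1.
Test 1: faults giving observed Y1=1, Y2=1 are {M7 stuck-at-1}.
Only M7 stuck-at-1 is consistent with every test.

M7 stuck-at-1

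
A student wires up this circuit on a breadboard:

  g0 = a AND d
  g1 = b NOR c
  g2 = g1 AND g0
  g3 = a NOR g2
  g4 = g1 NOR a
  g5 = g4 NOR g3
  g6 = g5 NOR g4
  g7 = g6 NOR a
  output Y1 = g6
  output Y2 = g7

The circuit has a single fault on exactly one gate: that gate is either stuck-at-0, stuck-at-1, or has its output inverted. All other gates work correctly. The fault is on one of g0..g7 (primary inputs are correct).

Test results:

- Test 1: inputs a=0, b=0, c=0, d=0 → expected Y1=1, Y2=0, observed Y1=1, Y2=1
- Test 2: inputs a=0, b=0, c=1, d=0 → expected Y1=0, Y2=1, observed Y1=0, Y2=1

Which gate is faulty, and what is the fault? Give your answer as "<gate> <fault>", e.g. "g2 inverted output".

Fault-free values for test 1 (a=0, b=0, c=0, d=0): g0=0, g1=1, g2=0, g3=1, g4=0, g5=0, g6=1, g7=0, giving Y1=1, Y2=0. Observed Y1=1, Y2=1.
Test 1: faults giving observed Y1=1, Y2=1 are {g7 stuck-at-1, g7 inverted output}.
Test 2 (a=0, b=0, c=1, d=0): fault-free g0=0, g1=0, g2=0, g3=1, g4=1, g5=0, g6=0, g7=1 → Y1=0, Y2=1; observed Y1=0, Y2=1. Eliminates g7 inverted output.
Only g7 stuck-at-1 is consistent with every test.

g7 stuck-at-1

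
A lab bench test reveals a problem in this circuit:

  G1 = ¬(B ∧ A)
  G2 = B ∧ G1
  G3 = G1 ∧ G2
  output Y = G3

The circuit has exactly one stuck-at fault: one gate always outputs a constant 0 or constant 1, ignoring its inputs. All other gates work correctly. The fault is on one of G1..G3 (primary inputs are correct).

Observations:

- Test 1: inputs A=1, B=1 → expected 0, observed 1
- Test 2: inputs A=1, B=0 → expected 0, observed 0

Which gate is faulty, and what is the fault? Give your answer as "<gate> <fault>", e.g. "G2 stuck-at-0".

G1 stuck-at-1

Fault-free values for test 1 (A=1, B=1): G1=0, G2=0, G3=0, giving Y=0. Observed 1.
Test 1: faults giving observed 1 are {G1 stuck-at-1, G3 stuck-at-1}.
Test 2 (A=1, B=0): fault-free G1=1, G2=0, G3=0 → 0; observed 0. Eliminates G3 stuck-at-1.
Only G1 stuck-at-1 is consistent with every test.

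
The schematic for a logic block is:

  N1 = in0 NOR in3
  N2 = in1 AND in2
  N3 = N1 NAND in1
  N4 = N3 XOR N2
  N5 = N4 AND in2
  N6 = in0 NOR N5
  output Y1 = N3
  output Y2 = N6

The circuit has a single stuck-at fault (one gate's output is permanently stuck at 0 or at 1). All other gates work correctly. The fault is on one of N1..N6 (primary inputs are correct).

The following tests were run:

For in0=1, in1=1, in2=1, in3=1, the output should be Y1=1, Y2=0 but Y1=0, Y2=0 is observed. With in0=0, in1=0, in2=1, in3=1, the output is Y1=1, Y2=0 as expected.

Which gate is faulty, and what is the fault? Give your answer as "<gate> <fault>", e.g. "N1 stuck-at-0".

Fault-free values for test 1 (in0=1, in1=1, in2=1, in3=1): N1=0, N2=1, N3=1, N4=0, N5=0, N6=0, giving Y1=1, Y2=0. Observed Y1=0, Y2=0.
Test 1: faults giving observed Y1=0, Y2=0 are {N1 stuck-at-1, N3 stuck-at-0}.
Test 2 (in0=0, in1=0, in2=1, in3=1): fault-free N1=0, N2=0, N3=1, N4=1, N5=1, N6=0 → Y1=1, Y2=0; observed Y1=1, Y2=0. Eliminates N3 stuck-at-0.
Only N1 stuck-at-1 is consistent with every test.

N1 stuck-at-1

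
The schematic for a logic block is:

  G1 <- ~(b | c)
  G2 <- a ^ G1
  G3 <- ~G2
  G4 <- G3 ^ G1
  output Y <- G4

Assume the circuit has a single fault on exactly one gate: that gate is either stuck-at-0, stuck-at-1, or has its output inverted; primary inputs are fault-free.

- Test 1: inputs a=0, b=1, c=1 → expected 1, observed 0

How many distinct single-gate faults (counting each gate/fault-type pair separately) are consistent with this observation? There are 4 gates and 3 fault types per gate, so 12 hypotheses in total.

Fault-free: G1=0, G2=0, G3=1, G4=1 → 1. Observed 0.
  G1 stuck-at-0: output 1 ✗
  G1 stuck-at-1: output 1 ✗
  G1 inverted output: output 1 ✗
  G2 stuck-at-0: output 1 ✗
  G2 stuck-at-1: output 0 ✓
  G2 inverted output: output 0 ✓
  G3 stuck-at-0: output 0 ✓
  G3 stuck-at-1: output 1 ✗
  G3 inverted output: output 0 ✓
  G4 stuck-at-0: output 0 ✓
  G4 stuck-at-1: output 1 ✗
  G4 inverted output: output 0 ✓
Consistent faults: {G2 stuck-at-1, G2 inverted output, G3 stuck-at-0, G3 inverted output, G4 stuck-at-0, G4 inverted output} — 6 in all.

6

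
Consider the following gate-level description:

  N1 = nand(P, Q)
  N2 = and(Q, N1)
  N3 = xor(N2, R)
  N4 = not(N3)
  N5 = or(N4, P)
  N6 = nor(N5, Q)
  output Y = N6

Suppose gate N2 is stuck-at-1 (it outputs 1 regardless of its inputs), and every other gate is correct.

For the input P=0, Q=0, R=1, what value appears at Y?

0

Propagate with N2 forced: N1=1, N2=1 [stuck-at-1], N3=0, N4=1, N5=1, N6=0.
So Y = 0. (Without the fault it would be 1.)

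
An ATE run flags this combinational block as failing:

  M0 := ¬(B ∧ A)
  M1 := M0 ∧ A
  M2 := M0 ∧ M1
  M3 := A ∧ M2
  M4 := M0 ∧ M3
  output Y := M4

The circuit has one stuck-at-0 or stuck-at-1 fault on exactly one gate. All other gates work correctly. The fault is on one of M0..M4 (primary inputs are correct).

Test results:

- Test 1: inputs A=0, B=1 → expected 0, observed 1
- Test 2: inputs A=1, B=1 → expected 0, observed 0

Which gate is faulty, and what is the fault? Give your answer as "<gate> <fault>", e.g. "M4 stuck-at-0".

M3 stuck-at-1

Fault-free values for test 1 (A=0, B=1): M0=1, M1=0, M2=0, M3=0, M4=0, giving Y=0. Observed 1.
Test 1: faults giving observed 1 are {M3 stuck-at-1, M4 stuck-at-1}.
Test 2 (A=1, B=1): fault-free M0=0, M1=0, M2=0, M3=0, M4=0 → 0; observed 0. Eliminates M4 stuck-at-1.
Only M3 stuck-at-1 is consistent with every test.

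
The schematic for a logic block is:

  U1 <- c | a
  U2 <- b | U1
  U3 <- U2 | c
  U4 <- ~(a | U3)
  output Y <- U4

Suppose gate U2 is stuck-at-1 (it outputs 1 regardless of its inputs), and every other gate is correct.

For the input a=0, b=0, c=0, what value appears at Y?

0

Propagate with U2 forced: U1=0, U2=1 [stuck-at-1], U3=1, U4=0.
So Y = 0. (Without the fault it would be 1.)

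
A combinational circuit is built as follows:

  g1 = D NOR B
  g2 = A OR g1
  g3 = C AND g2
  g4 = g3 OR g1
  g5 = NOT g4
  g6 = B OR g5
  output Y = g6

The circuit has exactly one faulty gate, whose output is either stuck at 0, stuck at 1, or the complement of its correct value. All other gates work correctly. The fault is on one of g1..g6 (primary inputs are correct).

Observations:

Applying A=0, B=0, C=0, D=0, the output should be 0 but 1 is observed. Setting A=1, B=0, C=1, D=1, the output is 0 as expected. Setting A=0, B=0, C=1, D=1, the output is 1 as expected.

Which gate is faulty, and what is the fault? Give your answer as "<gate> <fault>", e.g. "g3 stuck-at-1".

g1 stuck-at-0

Fault-free values for test 1 (A=0, B=0, C=0, D=0): g1=1, g2=1, g3=0, g4=1, g5=0, g6=0, giving Y=0. Observed 1.
Test 1: faults giving observed 1 are {g1 stuck-at-0, g1 inverted output, g4 stuck-at-0, g4 inverted output, g5 stuck-at-1, g5 inverted output, g6 stuck-at-1, g6 inverted output}.
Test 2 (A=1, B=0, C=1, D=1): fault-free g1=0, g2=1, g3=1, g4=1, g5=0, g6=0 → 0; observed 0. Eliminates g4 stuck-at-0, g4 inverted output, g5 stuck-at-1, g5 inverted output, g6 stuck-at-1, g6 inverted output.
Test 3 (A=0, B=0, C=1, D=1): fault-free g1=0, g2=0, g3=0, g4=0, g5=1, g6=1 → 1; observed 1. Eliminates g1 inverted output.
Only g1 stuck-at-0 is consistent with every test.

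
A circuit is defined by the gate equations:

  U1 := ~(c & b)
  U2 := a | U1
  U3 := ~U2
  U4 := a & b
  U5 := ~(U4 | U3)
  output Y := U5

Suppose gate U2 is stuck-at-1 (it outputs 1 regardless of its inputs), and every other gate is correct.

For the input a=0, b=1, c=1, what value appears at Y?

Propagate with U2 forced: U1=0, U2=1 [stuck-at-1], U3=0, U4=0, U5=1.
So Y = 1. (Without the fault it would be 0.)

1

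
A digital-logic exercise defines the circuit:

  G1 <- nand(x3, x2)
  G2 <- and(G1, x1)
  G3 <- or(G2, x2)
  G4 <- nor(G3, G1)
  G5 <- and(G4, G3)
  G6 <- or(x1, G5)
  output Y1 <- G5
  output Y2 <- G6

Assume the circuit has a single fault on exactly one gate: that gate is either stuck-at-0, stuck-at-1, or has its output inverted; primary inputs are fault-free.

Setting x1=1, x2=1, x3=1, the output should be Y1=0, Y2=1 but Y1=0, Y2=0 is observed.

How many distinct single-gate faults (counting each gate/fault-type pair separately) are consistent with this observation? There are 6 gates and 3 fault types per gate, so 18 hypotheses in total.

2

Fault-free: G1=0, G2=0, G3=1, G4=0, G5=0, G6=1 → Y1=0, Y2=1. Observed Y1=0, Y2=0.
  G1: none of the 3 fault types match ✗
  G2: none of the 3 fault types match ✗
  G3: none of the 3 fault types match ✗
  G4: none of the 3 fault types match ✗
  G5: none of the 3 fault types match ✗
  G6: stuck-at-0, inverted output ✓; others ✗
Consistent faults: {G6 stuck-at-0, G6 inverted output} — 2 in all.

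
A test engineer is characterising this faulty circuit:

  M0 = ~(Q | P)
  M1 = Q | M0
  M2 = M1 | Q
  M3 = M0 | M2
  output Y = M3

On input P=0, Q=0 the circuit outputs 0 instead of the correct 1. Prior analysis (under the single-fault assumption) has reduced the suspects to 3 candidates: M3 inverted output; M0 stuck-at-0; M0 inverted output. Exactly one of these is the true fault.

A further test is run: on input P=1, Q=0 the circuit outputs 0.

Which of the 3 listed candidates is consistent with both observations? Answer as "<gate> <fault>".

M0 stuck-at-0

Evaluate each candidate on input P=1, Q=0:
  M3 inverted output: M0=0, M1=0, M2=0, M3=1 [inverted output] → 1 — eliminated
  M0 stuck-at-0: M0=0 [stuck-at-0], M1=0, M2=0, M3=0 → 0 — matches
  M0 inverted output: M0=1 [inverted output], M1=1, M2=1, M3=1 → 1 — eliminated
Only M0 stuck-at-0 reproduces the observed 0.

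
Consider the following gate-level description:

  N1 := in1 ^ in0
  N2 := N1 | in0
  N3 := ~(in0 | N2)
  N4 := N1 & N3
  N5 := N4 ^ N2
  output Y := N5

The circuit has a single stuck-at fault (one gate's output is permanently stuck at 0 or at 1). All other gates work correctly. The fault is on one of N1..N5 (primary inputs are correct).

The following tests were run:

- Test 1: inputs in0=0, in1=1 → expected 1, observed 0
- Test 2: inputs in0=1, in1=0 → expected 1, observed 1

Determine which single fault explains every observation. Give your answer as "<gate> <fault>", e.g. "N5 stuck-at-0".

Fault-free values for test 1 (in0=0, in1=1): N1=1, N2=1, N3=0, N4=0, N5=1, giving Y=1. Observed 0.
Test 1: faults giving observed 0 are {N1 stuck-at-0, N3 stuck-at-1, N4 stuck-at-1, N5 stuck-at-0}.
Test 2 (in0=1, in1=0): fault-free N1=1, N2=1, N3=0, N4=0, N5=1 → 1; observed 1. Eliminates N3 stuck-at-1, N4 stuck-at-1, N5 stuck-at-0.
Only N1 stuck-at-0 is consistent with every test.

N1 stuck-at-0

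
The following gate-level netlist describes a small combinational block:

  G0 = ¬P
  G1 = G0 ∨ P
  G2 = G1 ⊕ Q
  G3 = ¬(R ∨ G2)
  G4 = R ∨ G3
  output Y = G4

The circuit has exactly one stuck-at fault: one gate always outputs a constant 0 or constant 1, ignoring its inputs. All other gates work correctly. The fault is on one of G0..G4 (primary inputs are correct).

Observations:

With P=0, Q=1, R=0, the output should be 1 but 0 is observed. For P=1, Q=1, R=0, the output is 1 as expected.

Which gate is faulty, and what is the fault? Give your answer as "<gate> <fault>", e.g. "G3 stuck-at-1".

Fault-free values for test 1 (P=0, Q=1, R=0): G0=1, G1=1, G2=0, G3=1, G4=1, giving Y=1. Observed 0.
Test 1: faults giving observed 0 are {G0 stuck-at-0, G1 stuck-at-0, G2 stuck-at-1, G3 stuck-at-0, G4 stuck-at-0}.
Test 2 (P=1, Q=1, R=0): fault-free G0=0, G1=1, G2=0, G3=1, G4=1 → 1; observed 1. Eliminates G1 stuck-at-0, G2 stuck-at-1, G3 stuck-at-0, G4 stuck-at-0.
Only G0 stuck-at-0 is consistent with every test.

G0 stuck-at-0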